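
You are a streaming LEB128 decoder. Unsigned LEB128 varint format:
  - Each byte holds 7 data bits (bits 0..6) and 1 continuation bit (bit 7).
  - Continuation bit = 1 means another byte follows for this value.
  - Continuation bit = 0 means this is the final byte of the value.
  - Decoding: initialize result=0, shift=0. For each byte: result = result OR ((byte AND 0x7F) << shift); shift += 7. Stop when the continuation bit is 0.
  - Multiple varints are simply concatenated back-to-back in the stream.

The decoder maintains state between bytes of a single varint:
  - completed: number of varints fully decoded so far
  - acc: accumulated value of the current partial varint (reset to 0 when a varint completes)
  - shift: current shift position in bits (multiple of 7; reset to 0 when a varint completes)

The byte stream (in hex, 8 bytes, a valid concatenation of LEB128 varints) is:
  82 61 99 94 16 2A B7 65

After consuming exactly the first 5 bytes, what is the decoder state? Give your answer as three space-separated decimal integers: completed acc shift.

byte[0]=0x82 cont=1 payload=0x02: acc |= 2<<0 -> completed=0 acc=2 shift=7
byte[1]=0x61 cont=0 payload=0x61: varint #1 complete (value=12418); reset -> completed=1 acc=0 shift=0
byte[2]=0x99 cont=1 payload=0x19: acc |= 25<<0 -> completed=1 acc=25 shift=7
byte[3]=0x94 cont=1 payload=0x14: acc |= 20<<7 -> completed=1 acc=2585 shift=14
byte[4]=0x16 cont=0 payload=0x16: varint #2 complete (value=363033); reset -> completed=2 acc=0 shift=0

Answer: 2 0 0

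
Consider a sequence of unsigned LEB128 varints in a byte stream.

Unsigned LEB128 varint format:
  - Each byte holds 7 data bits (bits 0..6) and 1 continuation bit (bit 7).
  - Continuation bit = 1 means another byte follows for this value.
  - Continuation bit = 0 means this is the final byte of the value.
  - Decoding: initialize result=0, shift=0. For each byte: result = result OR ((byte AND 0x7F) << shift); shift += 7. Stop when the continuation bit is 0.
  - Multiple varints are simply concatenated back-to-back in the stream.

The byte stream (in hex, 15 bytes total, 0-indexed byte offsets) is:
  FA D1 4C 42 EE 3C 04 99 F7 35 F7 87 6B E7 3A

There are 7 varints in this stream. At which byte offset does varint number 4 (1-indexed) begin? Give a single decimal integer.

  byte[0]=0xFA cont=1 payload=0x7A=122: acc |= 122<<0 -> acc=122 shift=7
  byte[1]=0xD1 cont=1 payload=0x51=81: acc |= 81<<7 -> acc=10490 shift=14
  byte[2]=0x4C cont=0 payload=0x4C=76: acc |= 76<<14 -> acc=1255674 shift=21 [end]
Varint 1: bytes[0:3] = FA D1 4C -> value 1255674 (3 byte(s))
  byte[3]=0x42 cont=0 payload=0x42=66: acc |= 66<<0 -> acc=66 shift=7 [end]
Varint 2: bytes[3:4] = 42 -> value 66 (1 byte(s))
  byte[4]=0xEE cont=1 payload=0x6E=110: acc |= 110<<0 -> acc=110 shift=7
  byte[5]=0x3C cont=0 payload=0x3C=60: acc |= 60<<7 -> acc=7790 shift=14 [end]
Varint 3: bytes[4:6] = EE 3C -> value 7790 (2 byte(s))
  byte[6]=0x04 cont=0 payload=0x04=4: acc |= 4<<0 -> acc=4 shift=7 [end]
Varint 4: bytes[6:7] = 04 -> value 4 (1 byte(s))
  byte[7]=0x99 cont=1 payload=0x19=25: acc |= 25<<0 -> acc=25 shift=7
  byte[8]=0xF7 cont=1 payload=0x77=119: acc |= 119<<7 -> acc=15257 shift=14
  byte[9]=0x35 cont=0 payload=0x35=53: acc |= 53<<14 -> acc=883609 shift=21 [end]
Varint 5: bytes[7:10] = 99 F7 35 -> value 883609 (3 byte(s))
  byte[10]=0xF7 cont=1 payload=0x77=119: acc |= 119<<0 -> acc=119 shift=7
  byte[11]=0x87 cont=1 payload=0x07=7: acc |= 7<<7 -> acc=1015 shift=14
  byte[12]=0x6B cont=0 payload=0x6B=107: acc |= 107<<14 -> acc=1754103 shift=21 [end]
Varint 6: bytes[10:13] = F7 87 6B -> value 1754103 (3 byte(s))
  byte[13]=0xE7 cont=1 payload=0x67=103: acc |= 103<<0 -> acc=103 shift=7
  byte[14]=0x3A cont=0 payload=0x3A=58: acc |= 58<<7 -> acc=7527 shift=14 [end]
Varint 7: bytes[13:15] = E7 3A -> value 7527 (2 byte(s))

Answer: 6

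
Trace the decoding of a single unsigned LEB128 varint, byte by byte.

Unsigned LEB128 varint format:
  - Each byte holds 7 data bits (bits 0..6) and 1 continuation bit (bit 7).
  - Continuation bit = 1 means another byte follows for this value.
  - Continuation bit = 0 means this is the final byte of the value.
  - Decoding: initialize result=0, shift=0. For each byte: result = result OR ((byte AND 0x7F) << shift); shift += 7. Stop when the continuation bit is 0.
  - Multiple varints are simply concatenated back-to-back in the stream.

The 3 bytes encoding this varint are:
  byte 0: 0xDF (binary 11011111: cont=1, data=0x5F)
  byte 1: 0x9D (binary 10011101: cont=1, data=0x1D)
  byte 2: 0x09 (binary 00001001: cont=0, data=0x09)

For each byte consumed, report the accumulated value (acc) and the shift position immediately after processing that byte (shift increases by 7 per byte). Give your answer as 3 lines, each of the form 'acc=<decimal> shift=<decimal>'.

byte 0=0xDF: payload=0x5F=95, contrib = 95<<0 = 95; acc -> 95, shift -> 7
byte 1=0x9D: payload=0x1D=29, contrib = 29<<7 = 3712; acc -> 3807, shift -> 14
byte 2=0x09: payload=0x09=9, contrib = 9<<14 = 147456; acc -> 151263, shift -> 21

Answer: acc=95 shift=7
acc=3807 shift=14
acc=151263 shift=21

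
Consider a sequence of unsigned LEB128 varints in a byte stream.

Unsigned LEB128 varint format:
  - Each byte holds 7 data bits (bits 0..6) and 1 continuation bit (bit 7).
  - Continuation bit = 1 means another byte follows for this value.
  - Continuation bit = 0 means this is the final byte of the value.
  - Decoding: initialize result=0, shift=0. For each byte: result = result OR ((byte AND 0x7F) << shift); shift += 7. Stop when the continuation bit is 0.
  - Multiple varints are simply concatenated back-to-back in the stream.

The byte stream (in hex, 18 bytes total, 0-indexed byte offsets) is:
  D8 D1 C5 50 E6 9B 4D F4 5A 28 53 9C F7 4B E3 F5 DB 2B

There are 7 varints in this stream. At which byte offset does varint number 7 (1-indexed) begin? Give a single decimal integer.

Answer: 14

Derivation:
  byte[0]=0xD8 cont=1 payload=0x58=88: acc |= 88<<0 -> acc=88 shift=7
  byte[1]=0xD1 cont=1 payload=0x51=81: acc |= 81<<7 -> acc=10456 shift=14
  byte[2]=0xC5 cont=1 payload=0x45=69: acc |= 69<<14 -> acc=1140952 shift=21
  byte[3]=0x50 cont=0 payload=0x50=80: acc |= 80<<21 -> acc=168913112 shift=28 [end]
Varint 1: bytes[0:4] = D8 D1 C5 50 -> value 168913112 (4 byte(s))
  byte[4]=0xE6 cont=1 payload=0x66=102: acc |= 102<<0 -> acc=102 shift=7
  byte[5]=0x9B cont=1 payload=0x1B=27: acc |= 27<<7 -> acc=3558 shift=14
  byte[6]=0x4D cont=0 payload=0x4D=77: acc |= 77<<14 -> acc=1265126 shift=21 [end]
Varint 2: bytes[4:7] = E6 9B 4D -> value 1265126 (3 byte(s))
  byte[7]=0xF4 cont=1 payload=0x74=116: acc |= 116<<0 -> acc=116 shift=7
  byte[8]=0x5A cont=0 payload=0x5A=90: acc |= 90<<7 -> acc=11636 shift=14 [end]
Varint 3: bytes[7:9] = F4 5A -> value 11636 (2 byte(s))
  byte[9]=0x28 cont=0 payload=0x28=40: acc |= 40<<0 -> acc=40 shift=7 [end]
Varint 4: bytes[9:10] = 28 -> value 40 (1 byte(s))
  byte[10]=0x53 cont=0 payload=0x53=83: acc |= 83<<0 -> acc=83 shift=7 [end]
Varint 5: bytes[10:11] = 53 -> value 83 (1 byte(s))
  byte[11]=0x9C cont=1 payload=0x1C=28: acc |= 28<<0 -> acc=28 shift=7
  byte[12]=0xF7 cont=1 payload=0x77=119: acc |= 119<<7 -> acc=15260 shift=14
  byte[13]=0x4B cont=0 payload=0x4B=75: acc |= 75<<14 -> acc=1244060 shift=21 [end]
Varint 6: bytes[11:14] = 9C F7 4B -> value 1244060 (3 byte(s))
  byte[14]=0xE3 cont=1 payload=0x63=99: acc |= 99<<0 -> acc=99 shift=7
  byte[15]=0xF5 cont=1 payload=0x75=117: acc |= 117<<7 -> acc=15075 shift=14
  byte[16]=0xDB cont=1 payload=0x5B=91: acc |= 91<<14 -> acc=1506019 shift=21
  byte[17]=0x2B cont=0 payload=0x2B=43: acc |= 43<<21 -> acc=91683555 shift=28 [end]
Varint 7: bytes[14:18] = E3 F5 DB 2B -> value 91683555 (4 byte(s))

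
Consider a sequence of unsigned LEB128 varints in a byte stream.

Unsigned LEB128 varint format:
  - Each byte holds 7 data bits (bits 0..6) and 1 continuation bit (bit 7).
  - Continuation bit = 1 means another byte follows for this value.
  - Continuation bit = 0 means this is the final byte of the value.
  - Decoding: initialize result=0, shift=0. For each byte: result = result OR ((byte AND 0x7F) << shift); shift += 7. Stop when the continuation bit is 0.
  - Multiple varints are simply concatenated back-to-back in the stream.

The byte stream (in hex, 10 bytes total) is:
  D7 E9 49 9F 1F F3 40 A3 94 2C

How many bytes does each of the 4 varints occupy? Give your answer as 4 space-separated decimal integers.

  byte[0]=0xD7 cont=1 payload=0x57=87: acc |= 87<<0 -> acc=87 shift=7
  byte[1]=0xE9 cont=1 payload=0x69=105: acc |= 105<<7 -> acc=13527 shift=14
  byte[2]=0x49 cont=0 payload=0x49=73: acc |= 73<<14 -> acc=1209559 shift=21 [end]
Varint 1: bytes[0:3] = D7 E9 49 -> value 1209559 (3 byte(s))
  byte[3]=0x9F cont=1 payload=0x1F=31: acc |= 31<<0 -> acc=31 shift=7
  byte[4]=0x1F cont=0 payload=0x1F=31: acc |= 31<<7 -> acc=3999 shift=14 [end]
Varint 2: bytes[3:5] = 9F 1F -> value 3999 (2 byte(s))
  byte[5]=0xF3 cont=1 payload=0x73=115: acc |= 115<<0 -> acc=115 shift=7
  byte[6]=0x40 cont=0 payload=0x40=64: acc |= 64<<7 -> acc=8307 shift=14 [end]
Varint 3: bytes[5:7] = F3 40 -> value 8307 (2 byte(s))
  byte[7]=0xA3 cont=1 payload=0x23=35: acc |= 35<<0 -> acc=35 shift=7
  byte[8]=0x94 cont=1 payload=0x14=20: acc |= 20<<7 -> acc=2595 shift=14
  byte[9]=0x2C cont=0 payload=0x2C=44: acc |= 44<<14 -> acc=723491 shift=21 [end]
Varint 4: bytes[7:10] = A3 94 2C -> value 723491 (3 byte(s))

Answer: 3 2 2 3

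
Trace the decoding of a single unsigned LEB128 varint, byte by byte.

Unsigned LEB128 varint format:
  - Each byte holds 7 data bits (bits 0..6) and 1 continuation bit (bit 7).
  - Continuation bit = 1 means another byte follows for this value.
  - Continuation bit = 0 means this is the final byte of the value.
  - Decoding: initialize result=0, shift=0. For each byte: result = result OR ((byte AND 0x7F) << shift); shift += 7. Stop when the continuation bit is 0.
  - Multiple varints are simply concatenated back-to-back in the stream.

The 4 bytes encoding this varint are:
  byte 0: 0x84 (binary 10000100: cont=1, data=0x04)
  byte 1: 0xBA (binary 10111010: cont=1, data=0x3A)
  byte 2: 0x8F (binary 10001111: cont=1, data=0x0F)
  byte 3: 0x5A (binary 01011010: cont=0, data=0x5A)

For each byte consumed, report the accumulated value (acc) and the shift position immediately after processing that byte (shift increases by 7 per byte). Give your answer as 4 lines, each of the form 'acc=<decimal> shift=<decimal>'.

Answer: acc=4 shift=7
acc=7428 shift=14
acc=253188 shift=21
acc=188996868 shift=28

Derivation:
byte 0=0x84: payload=0x04=4, contrib = 4<<0 = 4; acc -> 4, shift -> 7
byte 1=0xBA: payload=0x3A=58, contrib = 58<<7 = 7424; acc -> 7428, shift -> 14
byte 2=0x8F: payload=0x0F=15, contrib = 15<<14 = 245760; acc -> 253188, shift -> 21
byte 3=0x5A: payload=0x5A=90, contrib = 90<<21 = 188743680; acc -> 188996868, shift -> 28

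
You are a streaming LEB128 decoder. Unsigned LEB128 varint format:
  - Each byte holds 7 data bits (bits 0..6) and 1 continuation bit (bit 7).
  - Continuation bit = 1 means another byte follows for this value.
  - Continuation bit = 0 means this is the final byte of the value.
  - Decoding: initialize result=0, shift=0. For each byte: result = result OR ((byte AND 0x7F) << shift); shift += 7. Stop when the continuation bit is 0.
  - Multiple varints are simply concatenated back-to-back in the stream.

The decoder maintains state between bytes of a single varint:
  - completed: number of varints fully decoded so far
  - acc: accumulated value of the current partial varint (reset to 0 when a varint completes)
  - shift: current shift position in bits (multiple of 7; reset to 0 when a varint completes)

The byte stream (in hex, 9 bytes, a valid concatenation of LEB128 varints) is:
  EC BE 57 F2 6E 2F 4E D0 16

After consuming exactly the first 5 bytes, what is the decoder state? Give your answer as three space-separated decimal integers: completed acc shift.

Answer: 2 0 0

Derivation:
byte[0]=0xEC cont=1 payload=0x6C: acc |= 108<<0 -> completed=0 acc=108 shift=7
byte[1]=0xBE cont=1 payload=0x3E: acc |= 62<<7 -> completed=0 acc=8044 shift=14
byte[2]=0x57 cont=0 payload=0x57: varint #1 complete (value=1433452); reset -> completed=1 acc=0 shift=0
byte[3]=0xF2 cont=1 payload=0x72: acc |= 114<<0 -> completed=1 acc=114 shift=7
byte[4]=0x6E cont=0 payload=0x6E: varint #2 complete (value=14194); reset -> completed=2 acc=0 shift=0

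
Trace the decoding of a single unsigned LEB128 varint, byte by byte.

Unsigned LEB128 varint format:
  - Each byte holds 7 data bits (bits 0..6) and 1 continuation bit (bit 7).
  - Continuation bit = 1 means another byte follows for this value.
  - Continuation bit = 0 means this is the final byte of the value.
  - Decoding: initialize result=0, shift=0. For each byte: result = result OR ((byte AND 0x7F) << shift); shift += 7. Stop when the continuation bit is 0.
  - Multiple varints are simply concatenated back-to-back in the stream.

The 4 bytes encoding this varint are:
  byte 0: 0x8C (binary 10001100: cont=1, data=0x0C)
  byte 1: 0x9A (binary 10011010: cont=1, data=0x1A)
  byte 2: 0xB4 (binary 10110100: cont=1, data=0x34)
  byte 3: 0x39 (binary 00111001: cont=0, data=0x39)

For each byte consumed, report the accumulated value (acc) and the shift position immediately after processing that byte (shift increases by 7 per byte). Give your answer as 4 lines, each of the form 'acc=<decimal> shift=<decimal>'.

byte 0=0x8C: payload=0x0C=12, contrib = 12<<0 = 12; acc -> 12, shift -> 7
byte 1=0x9A: payload=0x1A=26, contrib = 26<<7 = 3328; acc -> 3340, shift -> 14
byte 2=0xB4: payload=0x34=52, contrib = 52<<14 = 851968; acc -> 855308, shift -> 21
byte 3=0x39: payload=0x39=57, contrib = 57<<21 = 119537664; acc -> 120392972, shift -> 28

Answer: acc=12 shift=7
acc=3340 shift=14
acc=855308 shift=21
acc=120392972 shift=28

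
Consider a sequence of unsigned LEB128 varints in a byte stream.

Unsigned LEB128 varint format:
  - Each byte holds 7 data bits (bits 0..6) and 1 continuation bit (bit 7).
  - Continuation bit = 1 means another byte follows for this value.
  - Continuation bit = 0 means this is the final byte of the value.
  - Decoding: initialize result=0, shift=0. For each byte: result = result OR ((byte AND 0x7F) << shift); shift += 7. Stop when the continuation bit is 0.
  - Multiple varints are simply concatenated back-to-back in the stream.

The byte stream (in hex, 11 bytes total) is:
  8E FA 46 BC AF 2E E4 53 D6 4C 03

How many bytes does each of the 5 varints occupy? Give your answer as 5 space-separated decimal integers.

  byte[0]=0x8E cont=1 payload=0x0E=14: acc |= 14<<0 -> acc=14 shift=7
  byte[1]=0xFA cont=1 payload=0x7A=122: acc |= 122<<7 -> acc=15630 shift=14
  byte[2]=0x46 cont=0 payload=0x46=70: acc |= 70<<14 -> acc=1162510 shift=21 [end]
Varint 1: bytes[0:3] = 8E FA 46 -> value 1162510 (3 byte(s))
  byte[3]=0xBC cont=1 payload=0x3C=60: acc |= 60<<0 -> acc=60 shift=7
  byte[4]=0xAF cont=1 payload=0x2F=47: acc |= 47<<7 -> acc=6076 shift=14
  byte[5]=0x2E cont=0 payload=0x2E=46: acc |= 46<<14 -> acc=759740 shift=21 [end]
Varint 2: bytes[3:6] = BC AF 2E -> value 759740 (3 byte(s))
  byte[6]=0xE4 cont=1 payload=0x64=100: acc |= 100<<0 -> acc=100 shift=7
  byte[7]=0x53 cont=0 payload=0x53=83: acc |= 83<<7 -> acc=10724 shift=14 [end]
Varint 3: bytes[6:8] = E4 53 -> value 10724 (2 byte(s))
  byte[8]=0xD6 cont=1 payload=0x56=86: acc |= 86<<0 -> acc=86 shift=7
  byte[9]=0x4C cont=0 payload=0x4C=76: acc |= 76<<7 -> acc=9814 shift=14 [end]
Varint 4: bytes[8:10] = D6 4C -> value 9814 (2 byte(s))
  byte[10]=0x03 cont=0 payload=0x03=3: acc |= 3<<0 -> acc=3 shift=7 [end]
Varint 5: bytes[10:11] = 03 -> value 3 (1 byte(s))

Answer: 3 3 2 2 1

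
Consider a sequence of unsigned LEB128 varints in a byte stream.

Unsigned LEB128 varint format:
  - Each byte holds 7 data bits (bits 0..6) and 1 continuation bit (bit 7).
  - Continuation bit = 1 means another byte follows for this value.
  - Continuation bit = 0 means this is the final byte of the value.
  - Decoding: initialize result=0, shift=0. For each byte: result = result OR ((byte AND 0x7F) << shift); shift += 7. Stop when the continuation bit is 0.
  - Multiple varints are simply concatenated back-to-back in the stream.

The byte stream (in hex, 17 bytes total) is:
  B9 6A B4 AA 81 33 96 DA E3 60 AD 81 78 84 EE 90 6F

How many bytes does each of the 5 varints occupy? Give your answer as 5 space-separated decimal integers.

  byte[0]=0xB9 cont=1 payload=0x39=57: acc |= 57<<0 -> acc=57 shift=7
  byte[1]=0x6A cont=0 payload=0x6A=106: acc |= 106<<7 -> acc=13625 shift=14 [end]
Varint 1: bytes[0:2] = B9 6A -> value 13625 (2 byte(s))
  byte[2]=0xB4 cont=1 payload=0x34=52: acc |= 52<<0 -> acc=52 shift=7
  byte[3]=0xAA cont=1 payload=0x2A=42: acc |= 42<<7 -> acc=5428 shift=14
  byte[4]=0x81 cont=1 payload=0x01=1: acc |= 1<<14 -> acc=21812 shift=21
  byte[5]=0x33 cont=0 payload=0x33=51: acc |= 51<<21 -> acc=106976564 shift=28 [end]
Varint 2: bytes[2:6] = B4 AA 81 33 -> value 106976564 (4 byte(s))
  byte[6]=0x96 cont=1 payload=0x16=22: acc |= 22<<0 -> acc=22 shift=7
  byte[7]=0xDA cont=1 payload=0x5A=90: acc |= 90<<7 -> acc=11542 shift=14
  byte[8]=0xE3 cont=1 payload=0x63=99: acc |= 99<<14 -> acc=1633558 shift=21
  byte[9]=0x60 cont=0 payload=0x60=96: acc |= 96<<21 -> acc=202960150 shift=28 [end]
Varint 3: bytes[6:10] = 96 DA E3 60 -> value 202960150 (4 byte(s))
  byte[10]=0xAD cont=1 payload=0x2D=45: acc |= 45<<0 -> acc=45 shift=7
  byte[11]=0x81 cont=1 payload=0x01=1: acc |= 1<<7 -> acc=173 shift=14
  byte[12]=0x78 cont=0 payload=0x78=120: acc |= 120<<14 -> acc=1966253 shift=21 [end]
Varint 4: bytes[10:13] = AD 81 78 -> value 1966253 (3 byte(s))
  byte[13]=0x84 cont=1 payload=0x04=4: acc |= 4<<0 -> acc=4 shift=7
  byte[14]=0xEE cont=1 payload=0x6E=110: acc |= 110<<7 -> acc=14084 shift=14
  byte[15]=0x90 cont=1 payload=0x10=16: acc |= 16<<14 -> acc=276228 shift=21
  byte[16]=0x6F cont=0 payload=0x6F=111: acc |= 111<<21 -> acc=233060100 shift=28 [end]
Varint 5: bytes[13:17] = 84 EE 90 6F -> value 233060100 (4 byte(s))

Answer: 2 4 4 3 4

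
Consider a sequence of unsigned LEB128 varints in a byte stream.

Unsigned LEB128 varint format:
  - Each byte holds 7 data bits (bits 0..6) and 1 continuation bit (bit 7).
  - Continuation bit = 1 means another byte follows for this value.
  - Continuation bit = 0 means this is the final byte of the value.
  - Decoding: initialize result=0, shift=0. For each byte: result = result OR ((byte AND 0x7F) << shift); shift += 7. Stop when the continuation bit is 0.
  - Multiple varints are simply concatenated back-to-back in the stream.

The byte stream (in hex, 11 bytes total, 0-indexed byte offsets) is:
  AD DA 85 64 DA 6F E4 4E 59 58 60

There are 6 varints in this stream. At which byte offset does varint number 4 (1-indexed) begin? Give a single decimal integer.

Answer: 8

Derivation:
  byte[0]=0xAD cont=1 payload=0x2D=45: acc |= 45<<0 -> acc=45 shift=7
  byte[1]=0xDA cont=1 payload=0x5A=90: acc |= 90<<7 -> acc=11565 shift=14
  byte[2]=0x85 cont=1 payload=0x05=5: acc |= 5<<14 -> acc=93485 shift=21
  byte[3]=0x64 cont=0 payload=0x64=100: acc |= 100<<21 -> acc=209808685 shift=28 [end]
Varint 1: bytes[0:4] = AD DA 85 64 -> value 209808685 (4 byte(s))
  byte[4]=0xDA cont=1 payload=0x5A=90: acc |= 90<<0 -> acc=90 shift=7
  byte[5]=0x6F cont=0 payload=0x6F=111: acc |= 111<<7 -> acc=14298 shift=14 [end]
Varint 2: bytes[4:6] = DA 6F -> value 14298 (2 byte(s))
  byte[6]=0xE4 cont=1 payload=0x64=100: acc |= 100<<0 -> acc=100 shift=7
  byte[7]=0x4E cont=0 payload=0x4E=78: acc |= 78<<7 -> acc=10084 shift=14 [end]
Varint 3: bytes[6:8] = E4 4E -> value 10084 (2 byte(s))
  byte[8]=0x59 cont=0 payload=0x59=89: acc |= 89<<0 -> acc=89 shift=7 [end]
Varint 4: bytes[8:9] = 59 -> value 89 (1 byte(s))
  byte[9]=0x58 cont=0 payload=0x58=88: acc |= 88<<0 -> acc=88 shift=7 [end]
Varint 5: bytes[9:10] = 58 -> value 88 (1 byte(s))
  byte[10]=0x60 cont=0 payload=0x60=96: acc |= 96<<0 -> acc=96 shift=7 [end]
Varint 6: bytes[10:11] = 60 -> value 96 (1 byte(s))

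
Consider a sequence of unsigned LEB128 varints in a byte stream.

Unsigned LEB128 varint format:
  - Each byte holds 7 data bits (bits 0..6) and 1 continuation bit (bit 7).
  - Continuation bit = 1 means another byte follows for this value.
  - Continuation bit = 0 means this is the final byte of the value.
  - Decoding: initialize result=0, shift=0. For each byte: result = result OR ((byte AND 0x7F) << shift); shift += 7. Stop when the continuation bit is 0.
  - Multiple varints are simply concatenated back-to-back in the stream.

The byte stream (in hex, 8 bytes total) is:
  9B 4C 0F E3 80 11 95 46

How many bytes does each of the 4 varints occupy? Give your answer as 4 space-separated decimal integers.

Answer: 2 1 3 2

Derivation:
  byte[0]=0x9B cont=1 payload=0x1B=27: acc |= 27<<0 -> acc=27 shift=7
  byte[1]=0x4C cont=0 payload=0x4C=76: acc |= 76<<7 -> acc=9755 shift=14 [end]
Varint 1: bytes[0:2] = 9B 4C -> value 9755 (2 byte(s))
  byte[2]=0x0F cont=0 payload=0x0F=15: acc |= 15<<0 -> acc=15 shift=7 [end]
Varint 2: bytes[2:3] = 0F -> value 15 (1 byte(s))
  byte[3]=0xE3 cont=1 payload=0x63=99: acc |= 99<<0 -> acc=99 shift=7
  byte[4]=0x80 cont=1 payload=0x00=0: acc |= 0<<7 -> acc=99 shift=14
  byte[5]=0x11 cont=0 payload=0x11=17: acc |= 17<<14 -> acc=278627 shift=21 [end]
Varint 3: bytes[3:6] = E3 80 11 -> value 278627 (3 byte(s))
  byte[6]=0x95 cont=1 payload=0x15=21: acc |= 21<<0 -> acc=21 shift=7
  byte[7]=0x46 cont=0 payload=0x46=70: acc |= 70<<7 -> acc=8981 shift=14 [end]
Varint 4: bytes[6:8] = 95 46 -> value 8981 (2 byte(s))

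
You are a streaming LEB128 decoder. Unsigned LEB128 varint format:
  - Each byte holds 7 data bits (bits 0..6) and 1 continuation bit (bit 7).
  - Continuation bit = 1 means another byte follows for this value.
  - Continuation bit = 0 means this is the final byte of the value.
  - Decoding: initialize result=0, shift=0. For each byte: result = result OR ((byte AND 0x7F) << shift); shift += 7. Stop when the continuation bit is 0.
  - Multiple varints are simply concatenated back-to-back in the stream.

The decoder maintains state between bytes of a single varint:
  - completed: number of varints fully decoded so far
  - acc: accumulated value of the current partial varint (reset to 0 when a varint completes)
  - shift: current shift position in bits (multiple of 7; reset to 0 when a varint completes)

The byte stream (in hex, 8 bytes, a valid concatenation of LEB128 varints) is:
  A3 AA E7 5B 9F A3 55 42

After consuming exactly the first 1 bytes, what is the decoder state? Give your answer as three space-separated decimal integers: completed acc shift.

byte[0]=0xA3 cont=1 payload=0x23: acc |= 35<<0 -> completed=0 acc=35 shift=7

Answer: 0 35 7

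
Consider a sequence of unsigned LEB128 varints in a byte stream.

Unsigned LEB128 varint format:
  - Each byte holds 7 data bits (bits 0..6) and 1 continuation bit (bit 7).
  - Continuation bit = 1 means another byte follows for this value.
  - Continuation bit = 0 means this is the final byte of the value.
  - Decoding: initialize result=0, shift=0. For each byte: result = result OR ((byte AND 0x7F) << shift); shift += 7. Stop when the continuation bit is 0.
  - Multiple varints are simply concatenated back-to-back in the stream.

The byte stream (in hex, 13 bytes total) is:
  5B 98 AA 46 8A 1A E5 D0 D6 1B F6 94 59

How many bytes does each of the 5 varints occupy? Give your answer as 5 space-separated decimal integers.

Answer: 1 3 2 4 3

Derivation:
  byte[0]=0x5B cont=0 payload=0x5B=91: acc |= 91<<0 -> acc=91 shift=7 [end]
Varint 1: bytes[0:1] = 5B -> value 91 (1 byte(s))
  byte[1]=0x98 cont=1 payload=0x18=24: acc |= 24<<0 -> acc=24 shift=7
  byte[2]=0xAA cont=1 payload=0x2A=42: acc |= 42<<7 -> acc=5400 shift=14
  byte[3]=0x46 cont=0 payload=0x46=70: acc |= 70<<14 -> acc=1152280 shift=21 [end]
Varint 2: bytes[1:4] = 98 AA 46 -> value 1152280 (3 byte(s))
  byte[4]=0x8A cont=1 payload=0x0A=10: acc |= 10<<0 -> acc=10 shift=7
  byte[5]=0x1A cont=0 payload=0x1A=26: acc |= 26<<7 -> acc=3338 shift=14 [end]
Varint 3: bytes[4:6] = 8A 1A -> value 3338 (2 byte(s))
  byte[6]=0xE5 cont=1 payload=0x65=101: acc |= 101<<0 -> acc=101 shift=7
  byte[7]=0xD0 cont=1 payload=0x50=80: acc |= 80<<7 -> acc=10341 shift=14
  byte[8]=0xD6 cont=1 payload=0x56=86: acc |= 86<<14 -> acc=1419365 shift=21
  byte[9]=0x1B cont=0 payload=0x1B=27: acc |= 27<<21 -> acc=58042469 shift=28 [end]
Varint 4: bytes[6:10] = E5 D0 D6 1B -> value 58042469 (4 byte(s))
  byte[10]=0xF6 cont=1 payload=0x76=118: acc |= 118<<0 -> acc=118 shift=7
  byte[11]=0x94 cont=1 payload=0x14=20: acc |= 20<<7 -> acc=2678 shift=14
  byte[12]=0x59 cont=0 payload=0x59=89: acc |= 89<<14 -> acc=1460854 shift=21 [end]
Varint 5: bytes[10:13] = F6 94 59 -> value 1460854 (3 byte(s))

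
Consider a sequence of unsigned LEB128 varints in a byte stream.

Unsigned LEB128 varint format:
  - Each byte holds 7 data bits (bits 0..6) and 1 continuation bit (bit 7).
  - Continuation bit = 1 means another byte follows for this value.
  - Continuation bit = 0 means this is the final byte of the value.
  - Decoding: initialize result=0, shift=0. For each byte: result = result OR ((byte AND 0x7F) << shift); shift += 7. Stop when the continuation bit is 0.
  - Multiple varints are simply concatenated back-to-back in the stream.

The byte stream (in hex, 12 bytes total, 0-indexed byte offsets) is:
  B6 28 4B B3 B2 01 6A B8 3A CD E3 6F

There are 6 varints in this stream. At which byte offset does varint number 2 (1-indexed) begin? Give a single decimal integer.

Answer: 2

Derivation:
  byte[0]=0xB6 cont=1 payload=0x36=54: acc |= 54<<0 -> acc=54 shift=7
  byte[1]=0x28 cont=0 payload=0x28=40: acc |= 40<<7 -> acc=5174 shift=14 [end]
Varint 1: bytes[0:2] = B6 28 -> value 5174 (2 byte(s))
  byte[2]=0x4B cont=0 payload=0x4B=75: acc |= 75<<0 -> acc=75 shift=7 [end]
Varint 2: bytes[2:3] = 4B -> value 75 (1 byte(s))
  byte[3]=0xB3 cont=1 payload=0x33=51: acc |= 51<<0 -> acc=51 shift=7
  byte[4]=0xB2 cont=1 payload=0x32=50: acc |= 50<<7 -> acc=6451 shift=14
  byte[5]=0x01 cont=0 payload=0x01=1: acc |= 1<<14 -> acc=22835 shift=21 [end]
Varint 3: bytes[3:6] = B3 B2 01 -> value 22835 (3 byte(s))
  byte[6]=0x6A cont=0 payload=0x6A=106: acc |= 106<<0 -> acc=106 shift=7 [end]
Varint 4: bytes[6:7] = 6A -> value 106 (1 byte(s))
  byte[7]=0xB8 cont=1 payload=0x38=56: acc |= 56<<0 -> acc=56 shift=7
  byte[8]=0x3A cont=0 payload=0x3A=58: acc |= 58<<7 -> acc=7480 shift=14 [end]
Varint 5: bytes[7:9] = B8 3A -> value 7480 (2 byte(s))
  byte[9]=0xCD cont=1 payload=0x4D=77: acc |= 77<<0 -> acc=77 shift=7
  byte[10]=0xE3 cont=1 payload=0x63=99: acc |= 99<<7 -> acc=12749 shift=14
  byte[11]=0x6F cont=0 payload=0x6F=111: acc |= 111<<14 -> acc=1831373 shift=21 [end]
Varint 6: bytes[9:12] = CD E3 6F -> value 1831373 (3 byte(s))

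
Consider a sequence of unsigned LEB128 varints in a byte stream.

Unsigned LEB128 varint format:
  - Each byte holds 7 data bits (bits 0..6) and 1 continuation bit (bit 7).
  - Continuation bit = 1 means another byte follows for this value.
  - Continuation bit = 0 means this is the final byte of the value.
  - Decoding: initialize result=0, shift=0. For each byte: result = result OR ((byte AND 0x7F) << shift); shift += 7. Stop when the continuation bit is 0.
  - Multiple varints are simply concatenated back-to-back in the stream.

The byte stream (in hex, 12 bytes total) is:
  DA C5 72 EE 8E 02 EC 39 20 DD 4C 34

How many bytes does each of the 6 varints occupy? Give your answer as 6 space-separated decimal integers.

Answer: 3 3 2 1 2 1

Derivation:
  byte[0]=0xDA cont=1 payload=0x5A=90: acc |= 90<<0 -> acc=90 shift=7
  byte[1]=0xC5 cont=1 payload=0x45=69: acc |= 69<<7 -> acc=8922 shift=14
  byte[2]=0x72 cont=0 payload=0x72=114: acc |= 114<<14 -> acc=1876698 shift=21 [end]
Varint 1: bytes[0:3] = DA C5 72 -> value 1876698 (3 byte(s))
  byte[3]=0xEE cont=1 payload=0x6E=110: acc |= 110<<0 -> acc=110 shift=7
  byte[4]=0x8E cont=1 payload=0x0E=14: acc |= 14<<7 -> acc=1902 shift=14
  byte[5]=0x02 cont=0 payload=0x02=2: acc |= 2<<14 -> acc=34670 shift=21 [end]
Varint 2: bytes[3:6] = EE 8E 02 -> value 34670 (3 byte(s))
  byte[6]=0xEC cont=1 payload=0x6C=108: acc |= 108<<0 -> acc=108 shift=7
  byte[7]=0x39 cont=0 payload=0x39=57: acc |= 57<<7 -> acc=7404 shift=14 [end]
Varint 3: bytes[6:8] = EC 39 -> value 7404 (2 byte(s))
  byte[8]=0x20 cont=0 payload=0x20=32: acc |= 32<<0 -> acc=32 shift=7 [end]
Varint 4: bytes[8:9] = 20 -> value 32 (1 byte(s))
  byte[9]=0xDD cont=1 payload=0x5D=93: acc |= 93<<0 -> acc=93 shift=7
  byte[10]=0x4C cont=0 payload=0x4C=76: acc |= 76<<7 -> acc=9821 shift=14 [end]
Varint 5: bytes[9:11] = DD 4C -> value 9821 (2 byte(s))
  byte[11]=0x34 cont=0 payload=0x34=52: acc |= 52<<0 -> acc=52 shift=7 [end]
Varint 6: bytes[11:12] = 34 -> value 52 (1 byte(s))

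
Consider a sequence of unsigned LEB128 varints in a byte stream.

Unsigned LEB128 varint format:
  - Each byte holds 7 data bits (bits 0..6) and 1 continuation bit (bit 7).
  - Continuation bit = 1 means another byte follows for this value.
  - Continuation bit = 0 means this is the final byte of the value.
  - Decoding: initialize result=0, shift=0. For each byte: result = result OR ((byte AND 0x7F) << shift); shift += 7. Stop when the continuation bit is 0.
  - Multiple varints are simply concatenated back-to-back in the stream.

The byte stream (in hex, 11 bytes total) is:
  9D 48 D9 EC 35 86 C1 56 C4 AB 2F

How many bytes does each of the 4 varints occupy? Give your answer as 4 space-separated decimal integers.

  byte[0]=0x9D cont=1 payload=0x1D=29: acc |= 29<<0 -> acc=29 shift=7
  byte[1]=0x48 cont=0 payload=0x48=72: acc |= 72<<7 -> acc=9245 shift=14 [end]
Varint 1: bytes[0:2] = 9D 48 -> value 9245 (2 byte(s))
  byte[2]=0xD9 cont=1 payload=0x59=89: acc |= 89<<0 -> acc=89 shift=7
  byte[3]=0xEC cont=1 payload=0x6C=108: acc |= 108<<7 -> acc=13913 shift=14
  byte[4]=0x35 cont=0 payload=0x35=53: acc |= 53<<14 -> acc=882265 shift=21 [end]
Varint 2: bytes[2:5] = D9 EC 35 -> value 882265 (3 byte(s))
  byte[5]=0x86 cont=1 payload=0x06=6: acc |= 6<<0 -> acc=6 shift=7
  byte[6]=0xC1 cont=1 payload=0x41=65: acc |= 65<<7 -> acc=8326 shift=14
  byte[7]=0x56 cont=0 payload=0x56=86: acc |= 86<<14 -> acc=1417350 shift=21 [end]
Varint 3: bytes[5:8] = 86 C1 56 -> value 1417350 (3 byte(s))
  byte[8]=0xC4 cont=1 payload=0x44=68: acc |= 68<<0 -> acc=68 shift=7
  byte[9]=0xAB cont=1 payload=0x2B=43: acc |= 43<<7 -> acc=5572 shift=14
  byte[10]=0x2F cont=0 payload=0x2F=47: acc |= 47<<14 -> acc=775620 shift=21 [end]
Varint 4: bytes[8:11] = C4 AB 2F -> value 775620 (3 byte(s))

Answer: 2 3 3 3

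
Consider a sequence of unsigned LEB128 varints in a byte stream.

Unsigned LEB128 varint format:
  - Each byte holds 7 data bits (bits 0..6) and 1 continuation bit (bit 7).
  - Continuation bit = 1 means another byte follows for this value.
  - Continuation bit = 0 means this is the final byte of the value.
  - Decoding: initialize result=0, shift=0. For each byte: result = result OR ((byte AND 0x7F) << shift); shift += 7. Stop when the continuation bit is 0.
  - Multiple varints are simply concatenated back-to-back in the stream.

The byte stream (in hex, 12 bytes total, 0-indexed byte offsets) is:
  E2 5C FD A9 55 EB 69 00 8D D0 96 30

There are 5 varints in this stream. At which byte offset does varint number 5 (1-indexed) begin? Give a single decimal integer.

  byte[0]=0xE2 cont=1 payload=0x62=98: acc |= 98<<0 -> acc=98 shift=7
  byte[1]=0x5C cont=0 payload=0x5C=92: acc |= 92<<7 -> acc=11874 shift=14 [end]
Varint 1: bytes[0:2] = E2 5C -> value 11874 (2 byte(s))
  byte[2]=0xFD cont=1 payload=0x7D=125: acc |= 125<<0 -> acc=125 shift=7
  byte[3]=0xA9 cont=1 payload=0x29=41: acc |= 41<<7 -> acc=5373 shift=14
  byte[4]=0x55 cont=0 payload=0x55=85: acc |= 85<<14 -> acc=1398013 shift=21 [end]
Varint 2: bytes[2:5] = FD A9 55 -> value 1398013 (3 byte(s))
  byte[5]=0xEB cont=1 payload=0x6B=107: acc |= 107<<0 -> acc=107 shift=7
  byte[6]=0x69 cont=0 payload=0x69=105: acc |= 105<<7 -> acc=13547 shift=14 [end]
Varint 3: bytes[5:7] = EB 69 -> value 13547 (2 byte(s))
  byte[7]=0x00 cont=0 payload=0x00=0: acc |= 0<<0 -> acc=0 shift=7 [end]
Varint 4: bytes[7:8] = 00 -> value 0 (1 byte(s))
  byte[8]=0x8D cont=1 payload=0x0D=13: acc |= 13<<0 -> acc=13 shift=7
  byte[9]=0xD0 cont=1 payload=0x50=80: acc |= 80<<7 -> acc=10253 shift=14
  byte[10]=0x96 cont=1 payload=0x16=22: acc |= 22<<14 -> acc=370701 shift=21
  byte[11]=0x30 cont=0 payload=0x30=48: acc |= 48<<21 -> acc=101033997 shift=28 [end]
Varint 5: bytes[8:12] = 8D D0 96 30 -> value 101033997 (4 byte(s))

Answer: 8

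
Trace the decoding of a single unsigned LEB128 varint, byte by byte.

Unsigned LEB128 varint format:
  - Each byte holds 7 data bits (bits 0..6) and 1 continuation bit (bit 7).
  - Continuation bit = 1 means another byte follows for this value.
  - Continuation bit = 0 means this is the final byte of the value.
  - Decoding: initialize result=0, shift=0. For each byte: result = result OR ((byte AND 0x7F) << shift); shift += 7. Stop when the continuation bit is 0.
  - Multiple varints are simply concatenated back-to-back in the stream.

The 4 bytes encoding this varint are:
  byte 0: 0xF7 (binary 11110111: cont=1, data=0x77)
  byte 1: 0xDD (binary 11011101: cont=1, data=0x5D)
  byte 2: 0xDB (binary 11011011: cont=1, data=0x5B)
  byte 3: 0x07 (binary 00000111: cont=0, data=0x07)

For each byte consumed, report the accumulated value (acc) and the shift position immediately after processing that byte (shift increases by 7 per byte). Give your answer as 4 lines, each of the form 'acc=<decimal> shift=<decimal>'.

byte 0=0xF7: payload=0x77=119, contrib = 119<<0 = 119; acc -> 119, shift -> 7
byte 1=0xDD: payload=0x5D=93, contrib = 93<<7 = 11904; acc -> 12023, shift -> 14
byte 2=0xDB: payload=0x5B=91, contrib = 91<<14 = 1490944; acc -> 1502967, shift -> 21
byte 3=0x07: payload=0x07=7, contrib = 7<<21 = 14680064; acc -> 16183031, shift -> 28

Answer: acc=119 shift=7
acc=12023 shift=14
acc=1502967 shift=21
acc=16183031 shift=28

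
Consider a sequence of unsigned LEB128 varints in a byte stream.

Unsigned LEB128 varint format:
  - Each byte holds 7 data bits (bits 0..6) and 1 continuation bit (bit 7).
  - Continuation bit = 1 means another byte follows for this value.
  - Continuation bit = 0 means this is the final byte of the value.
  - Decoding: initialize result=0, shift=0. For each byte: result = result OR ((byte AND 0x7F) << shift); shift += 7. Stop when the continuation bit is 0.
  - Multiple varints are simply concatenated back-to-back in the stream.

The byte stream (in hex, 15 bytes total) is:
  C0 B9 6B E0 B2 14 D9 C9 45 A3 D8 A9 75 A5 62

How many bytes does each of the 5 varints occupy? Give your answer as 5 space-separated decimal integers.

  byte[0]=0xC0 cont=1 payload=0x40=64: acc |= 64<<0 -> acc=64 shift=7
  byte[1]=0xB9 cont=1 payload=0x39=57: acc |= 57<<7 -> acc=7360 shift=14
  byte[2]=0x6B cont=0 payload=0x6B=107: acc |= 107<<14 -> acc=1760448 shift=21 [end]
Varint 1: bytes[0:3] = C0 B9 6B -> value 1760448 (3 byte(s))
  byte[3]=0xE0 cont=1 payload=0x60=96: acc |= 96<<0 -> acc=96 shift=7
  byte[4]=0xB2 cont=1 payload=0x32=50: acc |= 50<<7 -> acc=6496 shift=14
  byte[5]=0x14 cont=0 payload=0x14=20: acc |= 20<<14 -> acc=334176 shift=21 [end]
Varint 2: bytes[3:6] = E0 B2 14 -> value 334176 (3 byte(s))
  byte[6]=0xD9 cont=1 payload=0x59=89: acc |= 89<<0 -> acc=89 shift=7
  byte[7]=0xC9 cont=1 payload=0x49=73: acc |= 73<<7 -> acc=9433 shift=14
  byte[8]=0x45 cont=0 payload=0x45=69: acc |= 69<<14 -> acc=1139929 shift=21 [end]
Varint 3: bytes[6:9] = D9 C9 45 -> value 1139929 (3 byte(s))
  byte[9]=0xA3 cont=1 payload=0x23=35: acc |= 35<<0 -> acc=35 shift=7
  byte[10]=0xD8 cont=1 payload=0x58=88: acc |= 88<<7 -> acc=11299 shift=14
  byte[11]=0xA9 cont=1 payload=0x29=41: acc |= 41<<14 -> acc=683043 shift=21
  byte[12]=0x75 cont=0 payload=0x75=117: acc |= 117<<21 -> acc=246049827 shift=28 [end]
Varint 4: bytes[9:13] = A3 D8 A9 75 -> value 246049827 (4 byte(s))
  byte[13]=0xA5 cont=1 payload=0x25=37: acc |= 37<<0 -> acc=37 shift=7
  byte[14]=0x62 cont=0 payload=0x62=98: acc |= 98<<7 -> acc=12581 shift=14 [end]
Varint 5: bytes[13:15] = A5 62 -> value 12581 (2 byte(s))

Answer: 3 3 3 4 2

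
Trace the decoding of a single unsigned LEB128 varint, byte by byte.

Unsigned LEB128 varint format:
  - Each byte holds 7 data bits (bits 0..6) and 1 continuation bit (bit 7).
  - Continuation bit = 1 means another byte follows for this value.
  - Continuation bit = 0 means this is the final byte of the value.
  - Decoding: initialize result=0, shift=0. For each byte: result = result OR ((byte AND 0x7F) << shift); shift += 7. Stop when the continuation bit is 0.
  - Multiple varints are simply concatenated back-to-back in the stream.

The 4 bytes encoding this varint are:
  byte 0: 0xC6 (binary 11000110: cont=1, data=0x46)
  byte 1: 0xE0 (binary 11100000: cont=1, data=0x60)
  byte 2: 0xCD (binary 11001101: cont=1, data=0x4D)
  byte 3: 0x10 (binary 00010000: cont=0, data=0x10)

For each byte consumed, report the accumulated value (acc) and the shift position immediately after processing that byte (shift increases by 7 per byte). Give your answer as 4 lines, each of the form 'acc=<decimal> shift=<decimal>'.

Answer: acc=70 shift=7
acc=12358 shift=14
acc=1273926 shift=21
acc=34828358 shift=28

Derivation:
byte 0=0xC6: payload=0x46=70, contrib = 70<<0 = 70; acc -> 70, shift -> 7
byte 1=0xE0: payload=0x60=96, contrib = 96<<7 = 12288; acc -> 12358, shift -> 14
byte 2=0xCD: payload=0x4D=77, contrib = 77<<14 = 1261568; acc -> 1273926, shift -> 21
byte 3=0x10: payload=0x10=16, contrib = 16<<21 = 33554432; acc -> 34828358, shift -> 28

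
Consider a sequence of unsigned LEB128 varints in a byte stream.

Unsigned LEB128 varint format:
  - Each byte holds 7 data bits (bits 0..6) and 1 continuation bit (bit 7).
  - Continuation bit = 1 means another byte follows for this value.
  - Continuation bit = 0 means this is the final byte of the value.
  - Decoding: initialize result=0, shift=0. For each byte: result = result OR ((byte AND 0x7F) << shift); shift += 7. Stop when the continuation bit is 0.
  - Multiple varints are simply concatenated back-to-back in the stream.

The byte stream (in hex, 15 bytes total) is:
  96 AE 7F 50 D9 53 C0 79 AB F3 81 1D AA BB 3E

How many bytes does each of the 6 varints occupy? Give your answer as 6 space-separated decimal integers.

Answer: 3 1 2 2 4 3

Derivation:
  byte[0]=0x96 cont=1 payload=0x16=22: acc |= 22<<0 -> acc=22 shift=7
  byte[1]=0xAE cont=1 payload=0x2E=46: acc |= 46<<7 -> acc=5910 shift=14
  byte[2]=0x7F cont=0 payload=0x7F=127: acc |= 127<<14 -> acc=2086678 shift=21 [end]
Varint 1: bytes[0:3] = 96 AE 7F -> value 2086678 (3 byte(s))
  byte[3]=0x50 cont=0 payload=0x50=80: acc |= 80<<0 -> acc=80 shift=7 [end]
Varint 2: bytes[3:4] = 50 -> value 80 (1 byte(s))
  byte[4]=0xD9 cont=1 payload=0x59=89: acc |= 89<<0 -> acc=89 shift=7
  byte[5]=0x53 cont=0 payload=0x53=83: acc |= 83<<7 -> acc=10713 shift=14 [end]
Varint 3: bytes[4:6] = D9 53 -> value 10713 (2 byte(s))
  byte[6]=0xC0 cont=1 payload=0x40=64: acc |= 64<<0 -> acc=64 shift=7
  byte[7]=0x79 cont=0 payload=0x79=121: acc |= 121<<7 -> acc=15552 shift=14 [end]
Varint 4: bytes[6:8] = C0 79 -> value 15552 (2 byte(s))
  byte[8]=0xAB cont=1 payload=0x2B=43: acc |= 43<<0 -> acc=43 shift=7
  byte[9]=0xF3 cont=1 payload=0x73=115: acc |= 115<<7 -> acc=14763 shift=14
  byte[10]=0x81 cont=1 payload=0x01=1: acc |= 1<<14 -> acc=31147 shift=21
  byte[11]=0x1D cont=0 payload=0x1D=29: acc |= 29<<21 -> acc=60848555 shift=28 [end]
Varint 5: bytes[8:12] = AB F3 81 1D -> value 60848555 (4 byte(s))
  byte[12]=0xAA cont=1 payload=0x2A=42: acc |= 42<<0 -> acc=42 shift=7
  byte[13]=0xBB cont=1 payload=0x3B=59: acc |= 59<<7 -> acc=7594 shift=14
  byte[14]=0x3E cont=0 payload=0x3E=62: acc |= 62<<14 -> acc=1023402 shift=21 [end]
Varint 6: bytes[12:15] = AA BB 3E -> value 1023402 (3 byte(s))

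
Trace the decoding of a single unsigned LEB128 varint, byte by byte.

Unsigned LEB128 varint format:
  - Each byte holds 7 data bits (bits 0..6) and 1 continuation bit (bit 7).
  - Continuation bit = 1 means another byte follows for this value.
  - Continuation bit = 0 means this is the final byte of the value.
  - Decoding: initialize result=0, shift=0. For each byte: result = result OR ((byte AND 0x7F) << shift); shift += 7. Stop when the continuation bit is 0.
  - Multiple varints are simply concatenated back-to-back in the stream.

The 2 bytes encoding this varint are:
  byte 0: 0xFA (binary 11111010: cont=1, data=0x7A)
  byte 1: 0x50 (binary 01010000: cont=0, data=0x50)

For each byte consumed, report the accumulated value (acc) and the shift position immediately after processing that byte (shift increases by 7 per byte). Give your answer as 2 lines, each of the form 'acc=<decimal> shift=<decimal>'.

byte 0=0xFA: payload=0x7A=122, contrib = 122<<0 = 122; acc -> 122, shift -> 7
byte 1=0x50: payload=0x50=80, contrib = 80<<7 = 10240; acc -> 10362, shift -> 14

Answer: acc=122 shift=7
acc=10362 shift=14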